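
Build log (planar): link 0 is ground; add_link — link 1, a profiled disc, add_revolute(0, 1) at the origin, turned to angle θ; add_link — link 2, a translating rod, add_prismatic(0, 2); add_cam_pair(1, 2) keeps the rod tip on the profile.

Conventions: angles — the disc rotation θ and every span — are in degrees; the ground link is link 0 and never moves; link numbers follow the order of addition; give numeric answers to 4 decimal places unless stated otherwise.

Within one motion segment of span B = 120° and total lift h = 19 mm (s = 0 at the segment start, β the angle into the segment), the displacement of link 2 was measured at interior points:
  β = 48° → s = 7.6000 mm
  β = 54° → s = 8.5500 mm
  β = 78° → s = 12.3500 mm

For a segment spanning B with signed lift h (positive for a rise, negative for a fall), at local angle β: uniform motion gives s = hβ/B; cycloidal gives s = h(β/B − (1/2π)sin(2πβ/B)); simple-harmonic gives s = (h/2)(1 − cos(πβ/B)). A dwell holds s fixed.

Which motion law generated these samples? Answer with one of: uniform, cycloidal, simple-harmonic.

candidates at β/B = r: uniform s = h·r (linear in β); cycloidal s = h·(r − sin(2πr)/(2π)); simple-harmonic s = (h/2)(1 − cos(πr))
β=48°: printed 7.6000 | uniform 7.6000, cycloidal 5.8226, simple-harmonic 6.5643
β=54°: printed 8.5500 | uniform 8.5500, cycloidal 7.6155, simple-harmonic 8.0139
β=78°: printed 12.3500 | uniform 12.3500, cycloidal 14.7964, simple-harmonic 13.8129
only one law matches every sample → uniform

uniform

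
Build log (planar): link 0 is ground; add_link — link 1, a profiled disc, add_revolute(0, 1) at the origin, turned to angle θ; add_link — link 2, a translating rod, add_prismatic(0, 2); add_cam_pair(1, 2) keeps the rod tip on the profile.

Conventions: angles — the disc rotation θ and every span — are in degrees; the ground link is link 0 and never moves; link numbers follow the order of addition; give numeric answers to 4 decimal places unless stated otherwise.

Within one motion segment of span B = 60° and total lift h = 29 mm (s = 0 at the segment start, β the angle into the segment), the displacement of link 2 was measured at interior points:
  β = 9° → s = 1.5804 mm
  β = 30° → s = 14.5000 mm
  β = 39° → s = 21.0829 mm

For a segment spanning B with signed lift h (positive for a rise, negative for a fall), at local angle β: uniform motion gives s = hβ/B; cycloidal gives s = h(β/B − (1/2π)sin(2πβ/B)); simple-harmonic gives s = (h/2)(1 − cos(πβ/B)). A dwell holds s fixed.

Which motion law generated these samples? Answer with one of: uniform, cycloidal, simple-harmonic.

candidates at β/B = r: uniform s = h·r (linear in β); cycloidal s = h·(r − sin(2πr)/(2π)); simple-harmonic s = (h/2)(1 − cos(πr))
β=9°: printed 1.5804 | uniform 4.3500, cycloidal 0.6160, simple-harmonic 1.5804
β=30°: printed 14.5000 | uniform 14.5000, cycloidal 14.5000, simple-harmonic 14.5000
β=39°: printed 21.0829 | uniform 18.8500, cycloidal 22.5840, simple-harmonic 21.0829
only one law matches every sample → simple-harmonic

simple-harmonic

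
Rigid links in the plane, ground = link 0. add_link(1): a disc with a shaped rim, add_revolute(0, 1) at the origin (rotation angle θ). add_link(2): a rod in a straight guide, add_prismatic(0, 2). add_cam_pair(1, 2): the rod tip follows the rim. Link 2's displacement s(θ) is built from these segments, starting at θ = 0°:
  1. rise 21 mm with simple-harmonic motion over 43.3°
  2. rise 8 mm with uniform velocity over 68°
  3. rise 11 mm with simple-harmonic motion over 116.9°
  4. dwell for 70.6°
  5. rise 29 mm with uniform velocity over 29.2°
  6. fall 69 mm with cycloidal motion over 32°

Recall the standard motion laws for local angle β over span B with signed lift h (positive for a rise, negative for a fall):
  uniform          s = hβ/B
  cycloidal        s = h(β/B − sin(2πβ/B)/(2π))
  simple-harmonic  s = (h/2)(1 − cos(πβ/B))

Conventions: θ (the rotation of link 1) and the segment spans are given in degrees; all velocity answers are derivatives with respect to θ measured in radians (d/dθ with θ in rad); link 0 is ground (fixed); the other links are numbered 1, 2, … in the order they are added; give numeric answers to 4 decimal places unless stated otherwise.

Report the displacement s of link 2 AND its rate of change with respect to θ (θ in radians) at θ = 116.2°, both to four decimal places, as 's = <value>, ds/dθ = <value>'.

segment 1 (0° to 43.3°, simple-harmonic, h = 21) is passed completely: s = 0.0000 + (21) = 21.0000
segment 2 (43.3° to 111.3°, uniform, h = 8) is passed completely: s = 21.0000 + (8) = 29.0000
θ = 116.2° falls in segment 3 (111.3° to 228.2°, simple-harmonic, h = 11): β = 116.2 − 111.3 = 4.9°, B = 116.9°; Δs = 11/2·(1 − cos(π·0.0419)) = 0.0476; s = 29.0000 + 0.0476 = 29.0476
velocity in seg [111.3°–228.2°] (simple-harmonic), θ in radians: β = 4.9° = 0.0855 rad, B = 116.9° = 2.0403 rad; ds/dθ = (πh/(2B)) sin(πβ/B) = (π·11/(2·2.0403)) sin(π·0.0419) = 1.111978 mm/rad

s = 29.0476, ds/dθ = 1.1120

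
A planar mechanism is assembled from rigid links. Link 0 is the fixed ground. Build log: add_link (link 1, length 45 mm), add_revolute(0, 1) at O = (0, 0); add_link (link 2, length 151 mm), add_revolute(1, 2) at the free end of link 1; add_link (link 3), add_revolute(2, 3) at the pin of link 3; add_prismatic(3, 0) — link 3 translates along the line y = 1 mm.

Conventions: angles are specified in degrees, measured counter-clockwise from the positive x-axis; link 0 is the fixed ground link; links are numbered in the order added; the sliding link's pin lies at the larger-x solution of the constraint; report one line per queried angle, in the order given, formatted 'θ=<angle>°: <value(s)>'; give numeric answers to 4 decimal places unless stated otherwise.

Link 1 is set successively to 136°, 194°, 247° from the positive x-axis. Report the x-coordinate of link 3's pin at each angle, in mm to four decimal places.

geometry: r = 45 mm, L = 151 mm, e = 1 mm
θ=136°: crank pin P = (r cos θ, r sin θ) = (-32.370291, 31.259627)
θ=136°: h = r sin θ − e = 31.259627 − 1 = 30.259627
θ=136°: x = r cos θ + √(L² − h²) = -32.370291 + 147.936997 = 115.566706
θ=194°: crank pin P = (r cos θ, r sin θ) = (-43.663308, -10.886485)
θ=194°: h = r sin θ − e = -10.886485 − 1 = -11.886485
θ=194°: x = r cos θ + √(L² − h²) = -43.663308 + 150.531430 = 106.868122
θ=247°: crank pin P = (r cos θ, r sin θ) = (-17.582901, -41.422718)
θ=247°: h = r sin θ − e = -41.422718 − 1 = -42.422718
θ=247°: x = r cos θ + √(L² − h²) = -17.582901 + 144.918298 = 127.335397

θ=136°: 115.5667
θ=194°: 106.8681
θ=247°: 127.3354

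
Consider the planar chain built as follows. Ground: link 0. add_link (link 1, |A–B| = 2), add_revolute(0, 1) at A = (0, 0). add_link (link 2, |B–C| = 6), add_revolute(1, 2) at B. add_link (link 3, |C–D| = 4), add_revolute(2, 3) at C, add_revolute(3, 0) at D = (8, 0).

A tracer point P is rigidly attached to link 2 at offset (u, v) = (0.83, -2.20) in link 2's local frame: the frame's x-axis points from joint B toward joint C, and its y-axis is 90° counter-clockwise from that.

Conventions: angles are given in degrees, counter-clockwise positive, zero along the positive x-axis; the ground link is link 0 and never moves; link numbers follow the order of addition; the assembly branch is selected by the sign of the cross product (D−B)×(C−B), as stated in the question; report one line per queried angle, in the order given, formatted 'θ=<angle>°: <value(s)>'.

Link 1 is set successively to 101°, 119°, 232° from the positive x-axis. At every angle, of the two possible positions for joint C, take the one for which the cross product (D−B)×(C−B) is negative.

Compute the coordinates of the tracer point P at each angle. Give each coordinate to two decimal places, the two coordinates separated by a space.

A=(0,0), D=(8.00,0)
θ=101°: B = A + 2.00·(cos101°, sin101°) = (-0.3816, 1.9633)
θ=101°: |BD| = 8.6085
θ=101°: circle(B,6.00) ∩ circle(D,4.00): a=5.4659, h=2.4747
θ=101°:   candidates: C₊=(5.5046,3.1262) cross=21.303; C₋=(4.3758,-1.6928) cross=-21.303
θ=101°:   branch - wants cross < 0 → take C=(4.3758,-1.6928) (cross=-21.303)
θ=101°: ex = (C−B)/|BC| = (0.7929,-0.6093); ey = (0.6093,0.7929)
θ=101°: P = B + 0.83·ex + -2.20·ey = (-1.0640,-0.2869)
θ=119°: B = A + 2.00·(cos119°, sin119°) = (-0.9696, 1.7492)
θ=119°: |BD| = 9.1386
θ=119°: circle(B,6.00) ∩ circle(D,4.00): a=5.6636, h=1.9809
θ=119°:   candidates: C₊=(4.9684,2.6095) cross=18.103; C₋=(4.2100,-1.2791) cross=-18.103
θ=119°:   branch - wants cross < 0 → take C=(4.2100,-1.2791) (cross=-18.103)
θ=119°: ex = (C−B)/|BC| = (0.8633,-0.5047); ey = (0.5047,0.8633)
θ=119°: P = B + 0.83·ex + -2.20·ey = (-1.3635,-0.5689)
θ=232°: B = A + 2.00·(cos232°, sin232°) = (-1.2313, -1.5760)
θ=232°: |BD| = 9.3649
θ=232°: circle(B,6.00) ∩ circle(D,4.00): a=5.7503, h=1.7130
θ=232°:   candidates: C₊=(4.1486,1.0803) cross=16.042; C₋=(4.7252,-2.2969) cross=-16.042
θ=232°:   branch - wants cross < 0 → take C=(4.7252,-2.2969) (cross=-16.042)
θ=232°: ex = (C−B)/|BC| = (0.9928,-0.1201); ey = (0.1201,0.9928)
θ=232°: P = B + 0.83·ex + -2.20·ey = (-0.6717,-3.8598)

θ=101°: -1.06 -0.29
θ=119°: -1.36 -0.57
θ=232°: -0.67 -3.86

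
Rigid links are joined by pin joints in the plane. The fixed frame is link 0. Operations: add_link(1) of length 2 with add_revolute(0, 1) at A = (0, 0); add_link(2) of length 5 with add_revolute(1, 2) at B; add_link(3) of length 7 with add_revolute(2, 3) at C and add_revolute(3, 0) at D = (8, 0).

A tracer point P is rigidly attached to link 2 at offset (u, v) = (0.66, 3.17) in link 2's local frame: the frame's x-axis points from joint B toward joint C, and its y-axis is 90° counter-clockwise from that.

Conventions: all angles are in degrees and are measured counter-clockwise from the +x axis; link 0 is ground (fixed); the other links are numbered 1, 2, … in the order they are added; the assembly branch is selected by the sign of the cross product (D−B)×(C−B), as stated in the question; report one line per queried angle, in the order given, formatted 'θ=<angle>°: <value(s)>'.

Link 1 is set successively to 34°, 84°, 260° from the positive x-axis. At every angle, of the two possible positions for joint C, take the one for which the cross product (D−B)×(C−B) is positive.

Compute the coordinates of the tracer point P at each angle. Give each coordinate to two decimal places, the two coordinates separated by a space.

A=(0,0), D=(8.00,0)
θ=34°: B = A + 2.00·(cos34°, sin34°) = (1.6581, 1.1184)
θ=34°: |BD| = 6.4398
θ=34°: circle(B,5.00) ∩ circle(D,7.00): a=1.3565, h=4.8125
θ=34°:   candidates: C₊=(3.8297,5.6222) cross=30.991; C₋=(2.1582,-3.8565) cross=-30.991
θ=34°:   branch + wants cross > 0 → take C=(3.8297,5.6222) (cross=30.991)
θ=34°: ex = (C−B)/|BC| = (0.4343,0.9008); ey = (-0.9008,0.4343)
θ=34°: P = B + 0.66·ex + 3.17·ey = (-0.9107,3.0897)
θ=84°: B = A + 2.00·(cos84°, sin84°) = (0.2091, 1.9890)
θ=84°: |BD| = 8.0408
θ=84°: circle(B,5.00) ∩ circle(D,7.00): a=2.5280, h=4.3138
θ=84°:   candidates: C₊=(3.7256,5.5434) cross=34.687; C₋=(1.5914,-2.8161) cross=-34.687
θ=84°:   branch + wants cross > 0 → take C=(3.7256,5.5434) (cross=34.687)
θ=84°: ex = (C−B)/|BC| = (0.7033,0.7109); ey = (-0.7109,0.7033)
θ=84°: P = B + 0.66·ex + 3.17·ey = (-1.5802,4.6877)
θ=260°: B = A + 2.00·(cos260°, sin260°) = (-0.3473, -1.9696)
θ=260°: |BD| = 8.5765
θ=260°: circle(B,5.00) ∩ circle(D,7.00): a=2.8891, h=4.0808
θ=260°:   candidates: C₊=(1.5274,2.6656) cross=34.999; C₋=(3.4017,-5.2779) cross=-34.999
θ=260°:   branch + wants cross > 0 → take C=(1.5274,2.6656) (cross=34.999)
θ=260°: ex = (C−B)/|BC| = (0.3749,0.9270); ey = (-0.9270,0.3749)
θ=260°: P = B + 0.66·ex + 3.17·ey = (-3.0386,-0.1692)

θ=34°: -0.91 3.09
θ=84°: -1.58 4.69
θ=260°: -3.04 -0.17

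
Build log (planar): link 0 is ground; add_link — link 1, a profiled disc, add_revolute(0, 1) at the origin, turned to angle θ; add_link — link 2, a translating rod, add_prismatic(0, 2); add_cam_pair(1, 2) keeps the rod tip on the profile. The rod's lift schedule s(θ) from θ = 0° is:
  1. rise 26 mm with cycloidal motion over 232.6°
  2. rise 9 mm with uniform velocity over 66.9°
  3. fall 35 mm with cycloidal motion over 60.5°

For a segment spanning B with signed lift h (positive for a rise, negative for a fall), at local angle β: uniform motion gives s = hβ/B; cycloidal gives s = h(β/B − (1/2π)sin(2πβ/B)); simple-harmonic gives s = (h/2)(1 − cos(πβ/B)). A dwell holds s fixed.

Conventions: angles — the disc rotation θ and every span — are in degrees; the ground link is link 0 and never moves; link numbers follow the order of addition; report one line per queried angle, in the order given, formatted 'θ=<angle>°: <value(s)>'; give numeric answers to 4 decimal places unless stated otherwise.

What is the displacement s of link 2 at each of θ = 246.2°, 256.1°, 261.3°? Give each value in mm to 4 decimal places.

seg 1 [0°–232.6°] cycloidal, h=26: full span → s += 26 → s = 26.0000
seg 2 [232.6°–299.5°] uniform, h=9: θ=246.2° here. β=13.6, B=66.9. 9·13.6/66.9 = 1.8296 → s = 27.8296
seg 2 [232.6°–299.5°] uniform, h=9: θ=256.1° here. β=23.5, B=66.9. 9·23.5/66.9 = 3.1614 → s = 29.1614
seg 2 [232.6°–299.5°] uniform, h=9: θ=261.3° here. β=28.7, B=66.9. 9·28.7/66.9 = 3.8610 → s = 29.8610

θ=246.2°: 27.8296
θ=256.1°: 29.1614
θ=261.3°: 29.8610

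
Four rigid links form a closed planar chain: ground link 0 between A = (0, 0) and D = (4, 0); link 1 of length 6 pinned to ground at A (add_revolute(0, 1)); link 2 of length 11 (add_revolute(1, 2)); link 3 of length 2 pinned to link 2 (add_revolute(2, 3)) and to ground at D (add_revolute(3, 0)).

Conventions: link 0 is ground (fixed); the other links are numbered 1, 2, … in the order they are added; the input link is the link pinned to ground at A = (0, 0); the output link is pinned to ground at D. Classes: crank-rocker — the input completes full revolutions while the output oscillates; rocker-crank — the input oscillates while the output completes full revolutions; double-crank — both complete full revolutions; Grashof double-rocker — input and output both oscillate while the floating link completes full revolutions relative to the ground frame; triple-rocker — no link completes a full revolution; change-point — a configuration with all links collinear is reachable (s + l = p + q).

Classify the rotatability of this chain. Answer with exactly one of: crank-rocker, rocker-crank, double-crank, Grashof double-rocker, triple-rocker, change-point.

lengths: ground=4, input=6, coupler=11, output=2
sorted: s=2 (shortest), l=11 (longest), p+q=10
s + l = 13 vs p + q = 10
s + l > p + q → non-Grashof → no link fully rotates → triple-rocker

triple-rocker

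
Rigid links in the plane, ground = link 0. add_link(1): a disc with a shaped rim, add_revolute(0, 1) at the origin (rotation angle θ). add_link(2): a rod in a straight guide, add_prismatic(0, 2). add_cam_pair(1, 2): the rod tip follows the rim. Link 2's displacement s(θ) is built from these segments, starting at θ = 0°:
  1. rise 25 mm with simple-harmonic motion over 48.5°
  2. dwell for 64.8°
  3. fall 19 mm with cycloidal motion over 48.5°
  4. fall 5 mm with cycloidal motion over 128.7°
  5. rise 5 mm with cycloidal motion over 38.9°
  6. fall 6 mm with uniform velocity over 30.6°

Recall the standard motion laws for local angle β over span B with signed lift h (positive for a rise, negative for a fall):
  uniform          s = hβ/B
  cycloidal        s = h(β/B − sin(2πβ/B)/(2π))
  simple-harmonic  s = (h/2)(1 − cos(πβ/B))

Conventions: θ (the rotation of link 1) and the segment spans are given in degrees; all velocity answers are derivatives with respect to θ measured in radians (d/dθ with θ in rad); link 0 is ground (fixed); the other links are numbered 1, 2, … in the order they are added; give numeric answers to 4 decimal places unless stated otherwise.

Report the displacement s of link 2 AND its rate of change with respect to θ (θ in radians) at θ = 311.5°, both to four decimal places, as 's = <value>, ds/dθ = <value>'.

segment 1 (0° to 48.5°, simple-harmonic, h = 25) is passed completely: s = 0.0000 + (25) = 25.0000
segment 2 (48.5° to 113.3°, dwell): s unchanged at 25.0000
segment 3 (113.3° to 161.8°, cycloidal, h = -19) is passed completely: s = 25.0000 + (-19) = 6.0000
segment 4 (161.8° to 290.5°, cycloidal, h = -5) is passed completely: s = 6.0000 + (-5) = 1.0000
θ = 311.5° falls in segment 5 (290.5° to 329.4°, cycloidal, h = 5): β = 311.5 − 290.5 = 21°, B = 38.9°; Δs = 5·(0.5398 − sin(2π·0.5398)/(2π)) = 2.8964; s = 1.0000 + 2.8964 = 3.8964
velocity in seg [290.5°–329.4°] (cycloidal), θ in radians: β = 21° = 0.3665 rad, B = 38.9° = 0.6789 rad; ds/dθ = (h/B)(1 − cos(2πβ/B)) = (5/0.6789)(1 − cos(2π·0.5398)) = 14.499395 mm/rad

s = 3.8964, ds/dθ = 14.4994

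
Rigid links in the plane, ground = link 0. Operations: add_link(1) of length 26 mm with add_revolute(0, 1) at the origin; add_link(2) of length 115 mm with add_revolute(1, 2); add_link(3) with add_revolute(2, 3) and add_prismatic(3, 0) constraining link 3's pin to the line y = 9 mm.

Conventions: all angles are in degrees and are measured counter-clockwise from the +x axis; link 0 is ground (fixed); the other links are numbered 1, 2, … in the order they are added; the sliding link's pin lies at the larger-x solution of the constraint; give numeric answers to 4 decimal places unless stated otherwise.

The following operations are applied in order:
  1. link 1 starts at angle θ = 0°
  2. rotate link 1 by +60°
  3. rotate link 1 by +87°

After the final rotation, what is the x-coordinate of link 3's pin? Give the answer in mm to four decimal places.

geometry: r = 26 mm, L = 115 mm, e = 9 mm; θ starts at 0°
rotate link 1 by +60°: θ ← 0° +60° = 60°
rotate link 1 by +87°: θ ← 60° +87° = 147°
crank pin P = (r cos θ, r sin θ) = (-21.805435, 14.160615)
h = r sin θ − e = 14.160615 − 9 = 5.160615
x = r cos θ + √(L² − h²) = -21.805435 + 114.884151 = 93.078716

93.0787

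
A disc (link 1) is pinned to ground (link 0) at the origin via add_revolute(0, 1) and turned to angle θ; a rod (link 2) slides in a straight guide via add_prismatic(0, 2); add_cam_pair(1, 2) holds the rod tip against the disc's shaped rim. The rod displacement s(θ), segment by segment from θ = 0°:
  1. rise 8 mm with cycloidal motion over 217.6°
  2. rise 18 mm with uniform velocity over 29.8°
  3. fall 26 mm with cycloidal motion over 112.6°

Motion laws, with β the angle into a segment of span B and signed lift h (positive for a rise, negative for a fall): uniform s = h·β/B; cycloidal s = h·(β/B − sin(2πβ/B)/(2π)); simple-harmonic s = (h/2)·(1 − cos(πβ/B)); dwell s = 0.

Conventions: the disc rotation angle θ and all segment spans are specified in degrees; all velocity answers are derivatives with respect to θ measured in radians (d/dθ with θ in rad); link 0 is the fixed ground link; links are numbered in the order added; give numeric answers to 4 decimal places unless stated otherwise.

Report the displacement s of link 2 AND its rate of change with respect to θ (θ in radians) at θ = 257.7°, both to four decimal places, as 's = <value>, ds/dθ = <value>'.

segment 1 (0° to 217.6°, cycloidal, h = 8) is passed completely: s = 0.0000 + (8) = 8.0000
segment 2 (217.6° to 247.4°, uniform, h = 18) is passed completely: s = 8.0000 + (18) = 26.0000
θ = 257.7° falls in segment 3 (247.4° to 360°, cycloidal, h = -26): β = 257.7 − 247.4 = 10.3°, B = 112.6°; Δs = -26·(0.0915 − sin(2π·0.0915)/(2π)) = -0.1288; s = 26.0000 − 0.1288 = 25.8712
velocity in seg [247.4°–360°] (cycloidal), θ in radians: β = 10.3° = 0.1798 rad, B = 112.6° = 1.9652 rad; ds/dθ = (h/B)(1 − cos(2πβ/B)) = ((-26)/1.9652)(1 − cos(2π·0.0915)) = -2.125674 mm/rad

s = 25.8712, ds/dθ = -2.1257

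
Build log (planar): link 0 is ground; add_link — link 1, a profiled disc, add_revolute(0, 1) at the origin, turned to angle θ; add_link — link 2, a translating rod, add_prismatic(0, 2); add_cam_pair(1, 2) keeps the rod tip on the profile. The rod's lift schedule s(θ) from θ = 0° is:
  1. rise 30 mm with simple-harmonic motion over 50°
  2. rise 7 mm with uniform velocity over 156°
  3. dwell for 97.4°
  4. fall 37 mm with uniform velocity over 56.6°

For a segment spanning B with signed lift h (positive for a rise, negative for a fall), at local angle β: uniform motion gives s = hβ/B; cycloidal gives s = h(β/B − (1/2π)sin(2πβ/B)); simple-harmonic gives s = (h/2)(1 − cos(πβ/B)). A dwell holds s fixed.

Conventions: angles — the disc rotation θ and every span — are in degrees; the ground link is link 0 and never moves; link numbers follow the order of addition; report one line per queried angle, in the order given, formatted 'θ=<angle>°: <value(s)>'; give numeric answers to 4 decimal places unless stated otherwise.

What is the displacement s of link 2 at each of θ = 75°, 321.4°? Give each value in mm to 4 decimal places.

seg 1 [0°–50°] simple-harmonic, h=30: full span → s += 30 → s = 30.0000
seg 2 [50°–206°] uniform, h=7: θ=75° here. β=25, B=156. 7·25/156 = 1.1218 → s = 31.1218
seg 2 [50°–206°] uniform, h=7: full span → s += 7 → s = 37.0000
seg 3 [206°–303.4°] dwell: s stays 37.0000
seg 4 [303.4°–360°] uniform, h=-37: θ=321.4° here. β=18, B=56.6. -37·18/56.6 = -11.7668 → s = 25.2332

θ=75°: 31.1218
θ=321.4°: 25.2332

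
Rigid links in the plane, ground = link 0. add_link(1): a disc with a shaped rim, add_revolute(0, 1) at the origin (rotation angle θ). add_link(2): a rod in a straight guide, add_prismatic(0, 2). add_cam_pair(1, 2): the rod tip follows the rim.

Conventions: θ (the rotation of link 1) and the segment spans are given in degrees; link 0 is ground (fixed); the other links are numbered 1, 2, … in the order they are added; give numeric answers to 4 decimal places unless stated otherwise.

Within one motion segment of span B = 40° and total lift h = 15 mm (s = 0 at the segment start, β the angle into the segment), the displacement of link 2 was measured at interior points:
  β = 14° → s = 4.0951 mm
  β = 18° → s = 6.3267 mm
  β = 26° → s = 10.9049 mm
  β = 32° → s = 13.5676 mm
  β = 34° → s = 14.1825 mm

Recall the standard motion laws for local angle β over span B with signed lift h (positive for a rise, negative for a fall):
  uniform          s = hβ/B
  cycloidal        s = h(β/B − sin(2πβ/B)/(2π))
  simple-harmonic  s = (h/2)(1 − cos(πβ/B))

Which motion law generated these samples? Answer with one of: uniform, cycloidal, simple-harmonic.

candidates at β/B = r: uniform s = h·r (linear in β); cycloidal s = h·(r − sin(2πr)/(2π)); simple-harmonic s = (h/2)(1 − cos(πr))
β=14°: printed 4.0951 | uniform 5.2500, cycloidal 3.3186, simple-harmonic 4.0951
β=18°: printed 6.3267 | uniform 6.7500, cycloidal 6.0123, simple-harmonic 6.3267
β=26°: printed 10.9049 | uniform 9.7500, cycloidal 11.6814, simple-harmonic 10.9049
β=32°: printed 13.5676 | uniform 12.0000, cycloidal 14.2705, simple-harmonic 13.5676
β=34°: printed 14.1825 | uniform 12.7500, cycloidal 14.6814, simple-harmonic 14.1825
only one law matches every sample → simple-harmonic

simple-harmonic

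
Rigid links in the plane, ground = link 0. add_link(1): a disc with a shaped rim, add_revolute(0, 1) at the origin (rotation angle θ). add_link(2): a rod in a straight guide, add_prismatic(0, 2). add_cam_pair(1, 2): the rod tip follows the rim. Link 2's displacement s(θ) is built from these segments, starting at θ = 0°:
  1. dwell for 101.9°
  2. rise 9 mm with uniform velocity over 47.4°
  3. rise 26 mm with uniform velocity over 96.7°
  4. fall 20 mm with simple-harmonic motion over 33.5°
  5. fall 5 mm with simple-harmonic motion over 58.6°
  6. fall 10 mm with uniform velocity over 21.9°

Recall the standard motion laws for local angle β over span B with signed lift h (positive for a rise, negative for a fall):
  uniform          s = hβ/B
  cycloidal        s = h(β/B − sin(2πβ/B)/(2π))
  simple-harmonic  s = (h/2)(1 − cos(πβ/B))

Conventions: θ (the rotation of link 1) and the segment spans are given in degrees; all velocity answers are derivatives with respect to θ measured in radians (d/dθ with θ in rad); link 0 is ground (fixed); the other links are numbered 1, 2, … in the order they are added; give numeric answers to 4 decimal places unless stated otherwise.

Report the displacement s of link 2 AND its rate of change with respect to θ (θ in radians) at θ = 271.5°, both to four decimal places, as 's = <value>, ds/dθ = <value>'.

segment 1 (0° to 101.9°, dwell): s unchanged at 0.0000
segment 2 (101.9° to 149.3°, uniform, h = 9) is passed completely: s = 0.0000 + (9) = 9.0000
segment 3 (149.3° to 246°, uniform, h = 26) is passed completely: s = 9.0000 + (26) = 35.0000
θ = 271.5° falls in segment 4 (246° to 279.5°, simple-harmonic, h = -20): β = 271.5 − 246 = 25.5°, B = 33.5°; Δs = -20/2·(1 − cos(π·0.7612)) = -17.3153; s = 35.0000 − 17.3153 = 17.6847
velocity in seg [246°–279.5°] (simple-harmonic), θ in radians: β = 25.5° = 0.4451 rad, B = 33.5° = 0.5847 rad; ds/dθ = (πh/(2B)) sin(πβ/B) = (π·(-20)/(2·0.5847)) sin(π·0.7612) = -36.634450 mm/rad

s = 17.6847, ds/dθ = -36.6345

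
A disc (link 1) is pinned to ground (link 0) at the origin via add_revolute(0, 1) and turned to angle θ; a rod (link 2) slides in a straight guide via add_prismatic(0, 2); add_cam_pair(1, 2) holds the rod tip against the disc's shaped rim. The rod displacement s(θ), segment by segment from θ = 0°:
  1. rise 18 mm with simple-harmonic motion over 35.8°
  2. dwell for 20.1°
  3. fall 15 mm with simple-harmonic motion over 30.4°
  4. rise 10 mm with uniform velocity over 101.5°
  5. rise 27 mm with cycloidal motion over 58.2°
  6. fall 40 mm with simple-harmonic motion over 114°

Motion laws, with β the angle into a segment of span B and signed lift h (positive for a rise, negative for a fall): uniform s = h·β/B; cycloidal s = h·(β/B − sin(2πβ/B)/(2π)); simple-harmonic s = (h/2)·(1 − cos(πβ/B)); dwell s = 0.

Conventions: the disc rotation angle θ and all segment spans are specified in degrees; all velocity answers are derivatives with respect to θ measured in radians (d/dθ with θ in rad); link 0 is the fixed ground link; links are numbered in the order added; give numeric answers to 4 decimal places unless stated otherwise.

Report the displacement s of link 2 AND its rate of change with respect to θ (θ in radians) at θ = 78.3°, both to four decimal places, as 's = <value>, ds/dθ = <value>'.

segment 1 (0° to 35.8°, simple-harmonic, h = 18) is passed completely: s = 0.0000 + (18) = 18.0000
segment 2 (35.8° to 55.9°, dwell): s unchanged at 18.0000
θ = 78.3° falls in segment 3 (55.9° to 86.3°, simple-harmonic, h = -15): β = 78.3 − 55.9 = 22.4°, B = 30.4°; Δs = -15/2·(1 − cos(π·0.7368)) = -12.5796; s = 18.0000 − 12.5796 = 5.4204
velocity in seg [55.9°–86.3°] (simple-harmonic), θ in radians: β = 22.4° = 0.3910 rad, B = 30.4° = 0.5306 rad; ds/dθ = (πh/(2B)) sin(πβ/B) = (π·(-15)/(2·0.5306)) sin(π·0.7368) = -32.671950 mm/rad

s = 5.4204, ds/dθ = -32.6719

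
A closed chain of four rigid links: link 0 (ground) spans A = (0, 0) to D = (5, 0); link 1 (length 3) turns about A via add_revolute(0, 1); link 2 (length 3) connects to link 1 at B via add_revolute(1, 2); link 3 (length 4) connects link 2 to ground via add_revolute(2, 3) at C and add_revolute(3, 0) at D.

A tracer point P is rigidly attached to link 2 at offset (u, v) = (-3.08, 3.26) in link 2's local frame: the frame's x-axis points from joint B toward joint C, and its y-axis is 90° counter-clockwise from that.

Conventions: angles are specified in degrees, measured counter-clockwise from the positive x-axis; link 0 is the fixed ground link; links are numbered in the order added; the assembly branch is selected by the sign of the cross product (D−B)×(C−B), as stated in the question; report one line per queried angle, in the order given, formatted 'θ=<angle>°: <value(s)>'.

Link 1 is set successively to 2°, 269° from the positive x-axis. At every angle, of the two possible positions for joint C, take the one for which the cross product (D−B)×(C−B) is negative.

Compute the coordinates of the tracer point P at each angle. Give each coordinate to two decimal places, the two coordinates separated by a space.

A=(0,0), D=(5.00,0)
θ=2°: B = A + 3.00·(cos2°, sin2°) = (2.9982, 0.1047)
θ=2°: |BD| = 2.0046
θ=2°: circle(B,3.00) ∩ circle(D,4.00): a=-0.7437, h=2.9063
θ=2°:   candidates: C₊=(2.4073,3.0459) cross=5.826; C₋=(2.1037,-2.7588) cross=-5.826
θ=2°:   branch - wants cross < 0 → take C=(2.1037,-2.7588) (cross=-5.826)
θ=2°: ex = (C−B)/|BC| = (-0.2982,-0.9545); ey = (0.9545,-0.2982)
θ=2°: P = B + -3.08·ex + 3.26·ey = (7.0283,2.0726)
θ=269°: B = A + 3.00·(cos269°, sin269°) = (-0.0524, -2.9995)
θ=269°: |BD| = 5.8757
θ=269°: circle(B,3.00) ∩ circle(D,4.00): a=2.3422, h=1.8746
θ=269°:   candidates: C₊=(1.0046,-0.1919) cross=11.015; C₋=(2.9186,-3.4158) cross=-11.015
θ=269°:   branch - wants cross < 0 → take C=(2.9186,-3.4158) (cross=-11.015)
θ=269°: ex = (C−B)/|BC| = (0.9903,-0.1388); ey = (0.1388,0.9903)
θ=269°: P = B + -3.08·ex + 3.26·ey = (-2.6502,0.6563)

θ=2°: 7.03 2.07
θ=269°: -2.65 0.66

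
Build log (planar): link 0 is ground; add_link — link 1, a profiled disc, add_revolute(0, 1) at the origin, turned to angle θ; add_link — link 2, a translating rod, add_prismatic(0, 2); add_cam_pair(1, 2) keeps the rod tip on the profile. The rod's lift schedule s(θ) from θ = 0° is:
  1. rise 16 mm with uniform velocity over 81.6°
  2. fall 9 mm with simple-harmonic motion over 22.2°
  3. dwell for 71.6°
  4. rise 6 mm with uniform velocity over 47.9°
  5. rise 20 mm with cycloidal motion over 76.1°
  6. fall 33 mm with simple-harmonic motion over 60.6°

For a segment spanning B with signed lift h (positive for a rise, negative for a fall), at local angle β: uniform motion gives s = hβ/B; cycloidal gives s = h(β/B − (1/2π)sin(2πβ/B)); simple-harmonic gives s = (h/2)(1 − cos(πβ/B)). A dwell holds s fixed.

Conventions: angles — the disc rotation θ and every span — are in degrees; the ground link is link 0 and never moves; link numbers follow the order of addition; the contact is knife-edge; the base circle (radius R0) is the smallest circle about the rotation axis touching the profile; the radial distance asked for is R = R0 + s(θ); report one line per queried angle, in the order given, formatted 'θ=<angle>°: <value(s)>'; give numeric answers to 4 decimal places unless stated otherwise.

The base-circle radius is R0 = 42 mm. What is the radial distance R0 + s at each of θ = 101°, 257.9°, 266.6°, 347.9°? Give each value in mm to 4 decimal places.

seg 1 [0°–81.6°] uniform, h=16: full span → s += 16 → s = 16.0000
seg 2 [81.6°–103.8°] simple-harmonic, h=-9: θ=101° here. β=19.4, B=22.2. -9/2·(1 − cos(π·0.8739)) = -8.6513 → s = 7.3487
seg 2 [81.6°–103.8°] simple-harmonic, h=-9: full span → s += -9 → s = 7.0000
seg 3 [103.8°–175.4°] dwell: s stays 7.0000
seg 4 [175.4°–223.3°] uniform, h=6: full span → s += 6 → s = 13.0000
seg 5 [223.3°–299.4°] cycloidal, h=20: θ=257.9° here. β=34.6, B=76.1. 20·(0.4547 − sin(2π·0.4547)/(2π)) = 8.1988 → s = 21.1988
seg 5 [223.3°–299.4°] cycloidal, h=20: θ=266.6° here. β=43.3, B=76.1. 20·(0.5690 − sin(2π·0.5690)/(2π)) = 12.7167 → s = 25.7167
seg 5 [223.3°–299.4°] cycloidal, h=20: full span → s += 20 → s = 33.0000
seg 6 [299.4°–360°] simple-harmonic, h=-33: θ=347.9° here. β=48.5, B=60.6. -33/2·(1 − cos(π·0.8003)) = -29.8588 → s = 3.1412
θ=101°: R = R0 + s = 42 + 7.3487 = 49.3487
θ=257.9°: R = R0 + s = 42 + 21.1988 = 63.1988
θ=266.6°: R = R0 + s = 42 + 25.7167 = 67.7167
θ=347.9°: R = R0 + s = 42 + 3.1412 = 45.1412

θ=101°: 49.3487
θ=257.9°: 63.1988
θ=266.6°: 67.7167
θ=347.9°: 45.1412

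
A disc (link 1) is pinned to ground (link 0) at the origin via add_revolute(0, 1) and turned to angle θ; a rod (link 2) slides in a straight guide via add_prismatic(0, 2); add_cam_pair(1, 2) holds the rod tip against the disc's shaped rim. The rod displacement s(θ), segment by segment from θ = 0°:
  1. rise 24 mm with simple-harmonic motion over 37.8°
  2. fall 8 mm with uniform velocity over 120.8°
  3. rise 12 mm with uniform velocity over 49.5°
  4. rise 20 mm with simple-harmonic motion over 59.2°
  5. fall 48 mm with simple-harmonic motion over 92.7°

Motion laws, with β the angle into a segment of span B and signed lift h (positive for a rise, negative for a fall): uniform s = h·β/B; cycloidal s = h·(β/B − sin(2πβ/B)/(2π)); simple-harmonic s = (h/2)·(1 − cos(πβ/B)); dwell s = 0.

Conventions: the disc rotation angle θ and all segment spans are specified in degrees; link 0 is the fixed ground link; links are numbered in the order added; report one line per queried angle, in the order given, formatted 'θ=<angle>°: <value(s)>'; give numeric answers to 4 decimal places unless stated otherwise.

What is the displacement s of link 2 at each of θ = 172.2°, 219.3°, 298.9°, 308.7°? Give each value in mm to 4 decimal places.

segment 1 (0° to 37.8°, simple-harmonic, h = 24) is passed completely: s = 0.0000 + (24) = 24.0000
segment 2 (37.8° to 158.6°, uniform, h = -8) is passed completely: s = 24.0000 + (-8) = 16.0000
θ = 172.2° falls in segment 3 (158.6° to 208.1°, uniform, h = 12): β = 172.2 − 158.6 = 13.6°, B = 49.5°; Δs = 12·13.6/49.5 = 3.2970; s = 16.0000 + 3.2970 = 19.2970
segment 3 (158.6° to 208.1°, uniform, h = 12) is passed completely: s = 16.0000 + (12) = 28.0000
θ = 219.3° falls in segment 4 (208.1° to 267.3°, simple-harmonic, h = 20): β = 219.3 − 208.1 = 11.2°, B = 59.2°; Δs = 20/2·(1 − cos(π·0.1892)) = 1.7149; s = 28.0000 + 1.7149 = 29.7149
segment 4 (208.1° to 267.3°, simple-harmonic, h = 20) is passed completely: s = 28.0000 + (20) = 48.0000
θ = 298.9° falls in segment 5 (267.3° to 360°, simple-harmonic, h = -48): β = 298.9 − 267.3 = 31.6°, B = 92.7°; Δs = -48/2·(1 − cos(π·0.3409)) = -12.4964; s = 48.0000 − 12.4964 = 35.5036
θ = 308.7° falls in segment 5 (267.3° to 360°, simple-harmonic, h = -48): β = 308.7 − 267.3 = 41.4°, B = 92.7°; Δs = -48/2·(1 − cos(π·0.4466)) = -19.9927; s = 48.0000 − 19.9927 = 28.0073

θ=172.2°: 19.2970
θ=219.3°: 29.7149
θ=298.9°: 35.5036
θ=308.7°: 28.0073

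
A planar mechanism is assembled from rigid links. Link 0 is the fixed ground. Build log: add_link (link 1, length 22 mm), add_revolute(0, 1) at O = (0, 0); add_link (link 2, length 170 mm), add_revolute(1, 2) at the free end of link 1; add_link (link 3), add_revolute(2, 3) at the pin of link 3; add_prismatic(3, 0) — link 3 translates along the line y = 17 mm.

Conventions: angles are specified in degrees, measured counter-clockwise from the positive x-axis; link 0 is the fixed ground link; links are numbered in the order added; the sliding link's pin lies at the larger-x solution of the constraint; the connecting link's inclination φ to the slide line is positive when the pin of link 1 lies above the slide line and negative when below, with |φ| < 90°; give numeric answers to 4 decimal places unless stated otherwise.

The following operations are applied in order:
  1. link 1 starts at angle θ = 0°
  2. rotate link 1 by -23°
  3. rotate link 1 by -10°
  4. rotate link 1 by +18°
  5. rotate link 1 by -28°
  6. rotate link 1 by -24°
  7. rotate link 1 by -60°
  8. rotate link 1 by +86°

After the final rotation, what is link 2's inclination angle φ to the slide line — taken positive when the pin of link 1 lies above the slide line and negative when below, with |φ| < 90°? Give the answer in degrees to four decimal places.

geometry: r = 22 mm, L = 170 mm, e = 17 mm; θ starts at 0°
rotate link 1 by -23°: θ ← 0° -23° = -23°
rotate link 1 by -10°: θ ← -23° -10° = -33°
rotate link 1 by +18°: θ ← -33° +18° = -15°
rotate link 1 by -28°: θ ← -15° -28° = -43°
rotate link 1 by -24°: θ ← -43° -24° = -67°
rotate link 1 by -60°: θ ← -67° -60° = -127°
rotate link 1 by +86°: θ ← -127° +86° = -41°
h = r sin θ − e = -14.433299 − 17 = -31.433299
sin φ = h / L = -31.433299 / 170 = -0.18490176
φ = arcsin(-0.18490176) = -10.655405°

-10.6554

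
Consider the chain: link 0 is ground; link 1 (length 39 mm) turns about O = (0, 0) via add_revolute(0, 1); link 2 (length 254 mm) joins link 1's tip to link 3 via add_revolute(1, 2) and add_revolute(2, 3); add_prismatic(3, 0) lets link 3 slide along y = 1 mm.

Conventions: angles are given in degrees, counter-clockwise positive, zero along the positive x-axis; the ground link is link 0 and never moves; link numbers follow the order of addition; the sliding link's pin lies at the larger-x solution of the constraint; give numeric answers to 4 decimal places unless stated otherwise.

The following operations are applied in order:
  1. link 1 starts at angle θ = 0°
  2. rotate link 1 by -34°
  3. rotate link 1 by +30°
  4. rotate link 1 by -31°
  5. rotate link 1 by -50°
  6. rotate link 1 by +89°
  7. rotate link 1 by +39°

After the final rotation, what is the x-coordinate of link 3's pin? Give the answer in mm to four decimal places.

geometry: r = 39 mm, L = 254 mm, e = 1 mm; θ starts at 0°
rotate link 1 by -34°: θ ← 0° -34° = -34°
rotate link 1 by +30°: θ ← -34° +30° = -4°
rotate link 1 by -31°: θ ← -4° -31° = -35°
rotate link 1 by -50°: θ ← -35° -50° = -85°
rotate link 1 by +89°: θ ← -85° +89° = 4°
rotate link 1 by +39°: θ ← 4° +39° = 43°
crank pin P = (r cos θ, r sin θ) = (28.522794, 26.597936)
h = r sin θ − e = 26.597936 − 1 = 25.597936
x = r cos θ + √(L² − h²) = 28.522794 + 252.706837 = 281.229632

281.2296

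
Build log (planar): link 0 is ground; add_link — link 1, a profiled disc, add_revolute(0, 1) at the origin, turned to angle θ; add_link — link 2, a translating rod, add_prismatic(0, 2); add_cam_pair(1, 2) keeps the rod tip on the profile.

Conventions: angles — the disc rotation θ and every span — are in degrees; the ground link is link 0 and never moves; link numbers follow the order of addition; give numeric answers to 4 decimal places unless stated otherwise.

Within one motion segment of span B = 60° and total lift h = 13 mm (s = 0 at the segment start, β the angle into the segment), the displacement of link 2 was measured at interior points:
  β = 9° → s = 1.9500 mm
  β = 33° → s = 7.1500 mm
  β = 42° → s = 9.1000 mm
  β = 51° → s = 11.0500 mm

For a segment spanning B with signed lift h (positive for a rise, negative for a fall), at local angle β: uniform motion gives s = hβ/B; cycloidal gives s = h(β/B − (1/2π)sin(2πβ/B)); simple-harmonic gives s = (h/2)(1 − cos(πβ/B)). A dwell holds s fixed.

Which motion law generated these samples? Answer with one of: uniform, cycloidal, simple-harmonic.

candidates at β/B = r: uniform s = h·r (linear in β); cycloidal s = h·(r − sin(2πr)/(2π)); simple-harmonic s = (h/2)(1 − cos(πr))
β=9°: printed 1.9500 | uniform 1.9500, cycloidal 0.2761, simple-harmonic 0.7085
β=33°: printed 7.1500 | uniform 7.1500, cycloidal 7.7894, simple-harmonic 7.5168
β=42°: printed 9.1000 | uniform 9.1000, cycloidal 11.0677, simple-harmonic 10.3206
β=51°: printed 11.0500 | uniform 11.0500, cycloidal 12.7239, simple-harmonic 12.2915
only one law matches every sample → uniform

uniform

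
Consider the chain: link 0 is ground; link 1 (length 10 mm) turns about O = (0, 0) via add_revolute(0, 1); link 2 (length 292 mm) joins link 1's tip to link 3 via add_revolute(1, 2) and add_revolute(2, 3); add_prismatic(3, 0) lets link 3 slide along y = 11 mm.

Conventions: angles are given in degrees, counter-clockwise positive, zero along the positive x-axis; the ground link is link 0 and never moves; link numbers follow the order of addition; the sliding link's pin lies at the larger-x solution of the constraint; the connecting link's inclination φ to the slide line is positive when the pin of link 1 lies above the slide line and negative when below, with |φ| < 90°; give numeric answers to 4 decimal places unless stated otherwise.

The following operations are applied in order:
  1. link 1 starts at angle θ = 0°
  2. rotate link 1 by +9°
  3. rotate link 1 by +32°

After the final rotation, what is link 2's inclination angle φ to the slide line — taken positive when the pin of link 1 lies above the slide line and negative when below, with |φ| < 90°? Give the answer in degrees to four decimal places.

geometry: r = 10 mm, L = 292 mm, e = 11 mm; θ starts at 0°
rotate link 1 by +9°: θ ← 0° +9° = 9°
rotate link 1 by +32°: θ ← 9° +32° = 41°
h = r sin θ − e = 6.560590 − 11 = -4.439410
sin φ = h / L = -4.439410 / 292 = -0.01520346
φ = arcsin(-0.01520346) = -0.871128°

-0.8711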